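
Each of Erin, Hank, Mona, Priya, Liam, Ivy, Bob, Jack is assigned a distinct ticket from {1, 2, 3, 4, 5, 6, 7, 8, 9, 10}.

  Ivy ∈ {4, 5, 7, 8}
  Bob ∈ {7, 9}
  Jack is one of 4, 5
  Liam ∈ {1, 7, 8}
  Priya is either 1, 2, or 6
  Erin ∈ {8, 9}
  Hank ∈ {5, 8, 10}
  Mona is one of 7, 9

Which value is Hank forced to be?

10

The 2 variables Mona and Bob are confined to {7, 9}, which locks those values in; drop them from Erin, Liam, Ivy.
Erin must be 8 (only option left). Remove 8 from Hank, Liam, Ivy.
Liam has just one choice, so Liam = 1. Eliminate 1 elsewhere: Priya.
The 2 variables Ivy and Jack are confined to {4, 5}, which locks those values in; drop them from Hank.
So Hank = 10.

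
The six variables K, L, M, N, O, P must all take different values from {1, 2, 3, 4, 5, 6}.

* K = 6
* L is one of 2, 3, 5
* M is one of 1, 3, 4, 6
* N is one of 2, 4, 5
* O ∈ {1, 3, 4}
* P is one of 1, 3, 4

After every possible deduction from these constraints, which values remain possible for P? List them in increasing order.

1, 3, 4

K has just one choice, so K = 6. Strike 6 from M.
M, O, P share exactly the 3 values {1, 3, 4}; by pigeonhole those values go to them, so strike 1, 3, 4 from L, N.
No further eliminations apply; P can still be any of 1, 3, 4.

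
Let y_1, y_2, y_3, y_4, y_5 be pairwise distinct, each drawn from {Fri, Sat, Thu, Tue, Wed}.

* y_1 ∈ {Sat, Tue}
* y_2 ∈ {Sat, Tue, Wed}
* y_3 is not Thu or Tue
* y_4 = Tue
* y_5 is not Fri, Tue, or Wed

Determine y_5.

y_4's domain is down to {Tue}, so y_4 = Tue. Eliminate Tue elsewhere: y_1, y_2.
That leaves y_1 = Sat. So y_2, y_3, y_5 can't be Sat.
So y_5 = Thu.

Thu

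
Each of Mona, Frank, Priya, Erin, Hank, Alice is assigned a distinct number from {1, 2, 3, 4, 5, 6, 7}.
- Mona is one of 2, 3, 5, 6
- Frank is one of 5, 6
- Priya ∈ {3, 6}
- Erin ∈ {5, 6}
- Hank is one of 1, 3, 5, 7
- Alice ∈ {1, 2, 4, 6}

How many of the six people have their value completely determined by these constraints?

Frank and Erin between them cover only {5, 6} — a naked pair. Remove those values from Mona, Priya, Hank, Alice.
Priya must be 3 (only option left). Strike 3 from Mona, Hank.
Mona has just one choice, so Mona = 2. Eliminate 2 elsewhere: Alice.
Determined: Mona=2, Priya=3. The other people each still have more than one consistent value. That makes 2.

2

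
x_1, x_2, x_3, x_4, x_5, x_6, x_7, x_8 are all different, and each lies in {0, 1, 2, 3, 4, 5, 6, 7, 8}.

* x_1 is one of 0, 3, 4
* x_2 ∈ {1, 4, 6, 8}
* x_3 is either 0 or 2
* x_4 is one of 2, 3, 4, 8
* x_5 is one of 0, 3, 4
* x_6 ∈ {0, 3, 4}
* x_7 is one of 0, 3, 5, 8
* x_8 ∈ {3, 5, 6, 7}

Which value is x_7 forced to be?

5

x_1, x_5, x_6 between them cover only {0, 3, 4} — a naked triple. Remove those values from x_2, x_3, x_4, x_7, x_8.
x_3's domain is down to {2}, so x_3 = 2. Strike 2 from x_4.
x_4's domain is down to {8}, so x_4 = 8. So x_2, x_7 can't be 8.
So x_7 = 5.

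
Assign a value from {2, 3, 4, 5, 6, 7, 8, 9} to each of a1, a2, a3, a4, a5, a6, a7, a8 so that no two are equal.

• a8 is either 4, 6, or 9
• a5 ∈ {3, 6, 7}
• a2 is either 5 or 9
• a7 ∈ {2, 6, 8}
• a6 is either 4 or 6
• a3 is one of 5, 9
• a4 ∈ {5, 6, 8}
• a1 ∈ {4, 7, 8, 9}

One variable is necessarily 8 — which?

The 8 variables draw from only 8 values {2, 3, 4, 5, 6, 7, 8, 9}, so each is used; only a7 can be 2, hence a7 = 2.
The 7 still-open variables draw from only 7 values {3, 4, 5, 6, 7, 8, 9}, so each is used; only a5 can be 3, hence a5 = 3.
The 6 still-open variables draw from only 6 values {4, 5, 6, 7, 8, 9}, so each is used; only a1 can be 7, hence a1 = 7.
The 5 still-open variables together cover exactly {4, 5, 6, 8, 9} — 5 values for 5 variables — and 8 appears only in a4's list, so a4 = 8.

a4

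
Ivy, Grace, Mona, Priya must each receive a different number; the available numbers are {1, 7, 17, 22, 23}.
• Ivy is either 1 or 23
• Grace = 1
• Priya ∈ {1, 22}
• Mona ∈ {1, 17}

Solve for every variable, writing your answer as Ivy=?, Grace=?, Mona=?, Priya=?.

Grace's domain is down to {1}, so Grace = 1. Strike 1 from Ivy, Mona, Priya.
Mona has just one choice, so Mona = 17.
That leaves Priya = 22.
That leaves Ivy = 23.

Ivy=23, Grace=1, Mona=17, Priya=22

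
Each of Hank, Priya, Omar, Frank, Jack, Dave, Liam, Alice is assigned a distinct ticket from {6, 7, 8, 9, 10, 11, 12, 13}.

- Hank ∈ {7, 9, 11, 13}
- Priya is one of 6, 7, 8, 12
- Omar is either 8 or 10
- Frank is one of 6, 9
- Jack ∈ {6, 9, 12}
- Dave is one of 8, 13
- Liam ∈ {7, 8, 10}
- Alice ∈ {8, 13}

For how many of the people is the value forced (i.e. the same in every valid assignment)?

The 8 variables together cover exactly {6, 7, 8, 9, 10, 11, 12, 13} — 8 values for 8 variables — and 11 appears only in Hank's list, so Hank = 11.
Dave and Alice between them cover only {8, 13} — a naked pair. Remove those values from Priya, Omar, Liam.
That leaves Omar = 10. Strike 10 from Liam.
Liam must be 7 (only option left). Remove 7 from Priya.
Determined: Hank=11, Omar=10, Liam=7. The other people each still have more than one consistent value. That makes 3.

3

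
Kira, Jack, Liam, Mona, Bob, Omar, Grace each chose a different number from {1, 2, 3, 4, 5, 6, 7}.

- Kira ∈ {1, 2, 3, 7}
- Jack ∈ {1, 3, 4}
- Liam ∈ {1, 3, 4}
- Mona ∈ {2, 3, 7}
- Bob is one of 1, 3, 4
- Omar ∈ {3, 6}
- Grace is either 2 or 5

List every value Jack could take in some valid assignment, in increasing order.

The 7 variables together cover exactly {1, 2, 3, 4, 5, 6, 7} — 7 values for 7 variables — and 5 appears only in Grace's list, so Grace = 5.
Among the 6 still-open variables, 6 fits only Omar (and all 6 values in {1, 2, 3, 4, 6, 7} must be used), so Omar = 6.
Jack, Liam, Bob between them cover only {1, 3, 4} — a naked triple. Remove those values from Kira, Mona.
No further eliminations apply; Jack can still be any of 1, 3, 4.

1, 3, 4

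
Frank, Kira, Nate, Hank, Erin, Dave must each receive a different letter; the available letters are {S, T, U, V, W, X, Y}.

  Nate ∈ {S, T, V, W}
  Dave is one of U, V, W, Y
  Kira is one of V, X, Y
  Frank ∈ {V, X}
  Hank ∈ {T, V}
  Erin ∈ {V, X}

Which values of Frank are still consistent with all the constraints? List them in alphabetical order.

Frank and Erin between them cover only {V, X} — a naked pair. Remove those values from Kira, Nate, Hank, Dave.
Kira has just one choice, so Kira = Y. Remove Y from Dave.
That leaves Hank = T. Eliminate T elsewhere: Nate.
No further eliminations apply; Frank can still be any of V, X.

V, X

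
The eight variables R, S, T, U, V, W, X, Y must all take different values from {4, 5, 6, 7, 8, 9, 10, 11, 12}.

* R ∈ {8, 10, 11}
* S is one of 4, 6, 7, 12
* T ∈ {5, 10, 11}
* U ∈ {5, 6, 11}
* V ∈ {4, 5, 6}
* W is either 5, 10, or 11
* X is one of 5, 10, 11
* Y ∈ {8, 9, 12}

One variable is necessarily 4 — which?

T, W, X share exactly the 3 values {5, 10, 11}; by pigeonhole those values go to them, so strike 5, 10, 11 from R, U, V.
R must be 8 (only option left). Strike 8 from Y.
U's domain is down to {6}, so U = 6. Remove 6 from S, V.
So 4 goes to V.

V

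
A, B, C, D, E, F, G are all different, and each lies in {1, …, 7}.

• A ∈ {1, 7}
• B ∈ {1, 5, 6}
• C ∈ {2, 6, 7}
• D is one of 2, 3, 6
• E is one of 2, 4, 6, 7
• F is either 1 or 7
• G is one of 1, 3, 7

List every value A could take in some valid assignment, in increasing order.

Among the 7 variables, 4 fits only E (and all 7 values in {1, 2, 3, 4, 5, 6, 7} must be used), so E = 4.
The 6 still-open variables draw from only 6 values {1, 2, 3, 5, 6, 7}, so each is used; only B can be 5, hence B = 5.
A and F share exactly the 2 values {1, 7}; by pigeonhole those values go to them, so strike 1, 7 from C, G.
G must be 3 (only option left). So D can't be 3.
No further eliminations apply; A can still be any of 1, 7.

1, 7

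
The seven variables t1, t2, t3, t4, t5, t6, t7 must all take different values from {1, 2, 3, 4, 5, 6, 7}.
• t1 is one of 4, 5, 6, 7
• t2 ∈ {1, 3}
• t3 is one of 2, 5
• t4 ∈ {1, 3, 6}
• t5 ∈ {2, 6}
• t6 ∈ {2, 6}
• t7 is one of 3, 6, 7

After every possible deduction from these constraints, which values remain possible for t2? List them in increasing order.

Among the 7 variables, 4 fits only t1 (and all 7 values in {1, 2, 3, 4, 5, 6, 7} must be used), so t1 = 4.
The 6 still-open variables together cover exactly {1, 2, 3, 5, 6, 7} — 6 values for 6 variables — and 5 appears only in t3's list, so t3 = 5.
The 5 still-open variables together cover exactly {1, 2, 3, 6, 7} — 5 values for 5 variables — and 7 appears only in t7's list, so t7 = 7.
The 2 variables t5 and t6 are confined to {2, 6}, which locks those values in; drop them from t4.
No further eliminations apply; t2 can still be any of 1, 3.

1, 3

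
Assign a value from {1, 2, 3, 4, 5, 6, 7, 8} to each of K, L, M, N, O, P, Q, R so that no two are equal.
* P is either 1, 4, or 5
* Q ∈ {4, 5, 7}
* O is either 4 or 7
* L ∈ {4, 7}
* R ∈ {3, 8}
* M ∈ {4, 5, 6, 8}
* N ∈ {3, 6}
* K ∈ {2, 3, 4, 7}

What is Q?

5

The 8 variables together cover exactly {1, 2, 3, 4, 5, 6, 7, 8} — 8 values for 8 variables — and 1 appears only in P's list, so P = 1.
The 7 still-open variables draw from only 7 values {2, 3, 4, 5, 6, 7, 8}, so each is used; only K can be 2, hence K = 2.
The 2 variables L and O are confined to {4, 7}, which locks those values in; drop them from M, Q.
So Q = 5.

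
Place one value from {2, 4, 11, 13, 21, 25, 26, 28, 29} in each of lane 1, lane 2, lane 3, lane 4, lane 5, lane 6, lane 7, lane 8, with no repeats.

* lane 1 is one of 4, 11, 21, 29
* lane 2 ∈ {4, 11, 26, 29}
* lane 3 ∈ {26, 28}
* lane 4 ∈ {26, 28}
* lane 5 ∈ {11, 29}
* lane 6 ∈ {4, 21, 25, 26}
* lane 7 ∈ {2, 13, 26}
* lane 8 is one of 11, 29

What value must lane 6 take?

25

lane 3 and lane 4 share exactly the 2 values {26, 28}; by pigeonhole those values go to them, so strike 26, 28 from lane 2, lane 6, lane 7.
lane 5 and lane 8 share exactly the 2 values {11, 29}; by pigeonhole those values go to them, so strike 11, 29 from lane 1, lane 2.
lane 2 must be 4 (only option left). Strike 4 from lane 1, lane 6.
That leaves lane 1 = 21. Remove 21 from lane 6.
So lane 6 = 25.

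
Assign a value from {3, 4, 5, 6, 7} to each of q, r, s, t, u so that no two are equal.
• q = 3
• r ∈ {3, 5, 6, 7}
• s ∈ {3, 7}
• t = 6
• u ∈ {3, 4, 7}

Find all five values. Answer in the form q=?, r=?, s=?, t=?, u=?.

q=3, r=5, s=7, t=6, u=4

q has just one choice, so q = 3. Eliminate 3 elsewhere: r, s, u.
That leaves s = 7. Eliminate 7 elsewhere: r, u.
t has just one choice, so t = 6. So r can't be 6.
That leaves u = 4.
That leaves r = 5.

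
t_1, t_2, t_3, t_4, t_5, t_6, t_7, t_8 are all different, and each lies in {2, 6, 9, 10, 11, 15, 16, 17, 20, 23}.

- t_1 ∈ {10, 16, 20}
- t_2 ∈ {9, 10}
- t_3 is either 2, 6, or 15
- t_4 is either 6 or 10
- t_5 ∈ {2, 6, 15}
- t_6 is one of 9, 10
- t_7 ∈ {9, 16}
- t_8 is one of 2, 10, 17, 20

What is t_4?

The 8 variables together cover exactly {2, 6, 9, 10, 15, 16, 17, 20} — 8 values for 8 variables — and 17 appears only in t_8's list, so t_8 = 17.
Among the 7 still-open variables, 20 fits only t_1 (and all 7 values in {2, 6, 9, 10, 15, 16, 20} must be used), so t_1 = 20.
The 6 still-open variables draw from only 6 values {2, 6, 9, 10, 15, 16}, so each is used; only t_7 can be 16, hence t_7 = 16.
t_2 and t_6 share exactly the 2 values {9, 10}; by pigeonhole those values go to them, so strike 9, 10 from t_4.
So t_4 = 6.

6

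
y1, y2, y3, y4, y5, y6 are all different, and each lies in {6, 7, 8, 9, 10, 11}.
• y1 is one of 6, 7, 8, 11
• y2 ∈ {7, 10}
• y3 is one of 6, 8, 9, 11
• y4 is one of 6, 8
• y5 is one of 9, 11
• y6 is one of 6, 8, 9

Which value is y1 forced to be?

7

The 6 variables draw from only 6 values {6, 7, 8, 9, 10, 11}, so each is used; only y2 can be 10, hence y2 = 10.
Among the 5 still-open variables, 7 fits only y1 (and all 5 values in {6, 7, 8, 9, 11} must be used), so y1 = 7.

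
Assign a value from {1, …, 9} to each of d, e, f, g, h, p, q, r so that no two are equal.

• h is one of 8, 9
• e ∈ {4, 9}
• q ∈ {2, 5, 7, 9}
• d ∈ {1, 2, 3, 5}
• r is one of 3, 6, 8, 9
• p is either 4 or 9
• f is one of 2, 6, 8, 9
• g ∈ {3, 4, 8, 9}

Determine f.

2

e and p share exactly the 2 values {4, 9}; by pigeonhole those values go to them, so strike 4, 9 from f, g, h, q, r.
h has just one choice, so h = 8. Eliminate 8 elsewhere: f, g, r.
g has just one choice, so g = 3. Strike 3 from d, r.
r has just one choice, so r = 6. Eliminate 6 elsewhere: f.
So f = 2.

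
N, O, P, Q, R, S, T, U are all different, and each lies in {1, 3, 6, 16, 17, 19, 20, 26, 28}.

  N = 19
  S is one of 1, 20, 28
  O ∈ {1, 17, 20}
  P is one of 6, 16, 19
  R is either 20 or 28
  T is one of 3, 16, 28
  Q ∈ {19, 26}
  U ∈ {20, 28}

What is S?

1

N must be 19 (only option left). So P, Q can't be 19.
Q has just one choice, so Q = 26.
R and U between them cover only {20, 28} — a naked pair. Remove those values from O, S, T.
So S = 1.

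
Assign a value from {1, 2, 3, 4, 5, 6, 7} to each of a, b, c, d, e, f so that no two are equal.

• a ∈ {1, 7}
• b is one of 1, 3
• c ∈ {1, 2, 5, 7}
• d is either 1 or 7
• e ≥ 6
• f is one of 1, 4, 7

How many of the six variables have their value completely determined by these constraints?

3

a and d between them cover only {1, 7} — a naked pair. Remove those values from b, c, e, f.
That leaves b = 3.
e has just one choice, so e = 6.
f must be 4 (only option left).
Determined: b=3, e=6, f=4. The other variables each still have more than one consistent value. That makes 3.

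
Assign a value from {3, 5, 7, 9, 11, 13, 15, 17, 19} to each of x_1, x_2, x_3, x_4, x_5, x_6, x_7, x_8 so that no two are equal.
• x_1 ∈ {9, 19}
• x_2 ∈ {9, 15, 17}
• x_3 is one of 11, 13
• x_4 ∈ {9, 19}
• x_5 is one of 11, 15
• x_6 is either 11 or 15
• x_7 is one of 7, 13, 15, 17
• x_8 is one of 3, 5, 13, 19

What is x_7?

7

x_1 and x_4 share exactly the 2 values {9, 19}; by pigeonhole those values go to them, so strike 9, 19 from x_2, x_8.
x_5 and x_6 share exactly the 2 values {11, 15}; by pigeonhole those values go to them, so strike 11, 15 from x_2, x_3, x_7.
That leaves x_2 = 17. Eliminate 17 elsewhere: x_7.
That leaves x_3 = 13. Eliminate 13 elsewhere: x_7, x_8.
So x_7 = 7.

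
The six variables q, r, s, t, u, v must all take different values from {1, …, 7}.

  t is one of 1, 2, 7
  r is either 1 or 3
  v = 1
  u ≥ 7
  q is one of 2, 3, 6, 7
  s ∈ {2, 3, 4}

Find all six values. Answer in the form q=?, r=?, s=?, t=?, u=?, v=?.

u has just one choice, so u = 7. So q, t can't be 7.
v must be 1 (only option left). Remove 1 from r, t.
That leaves r = 3. Strike 3 from q, s.
t must be 2 (only option left). Remove 2 from q, s.
q must be 6 (only option left).
s's domain is down to {4}, so s = 4.

q=6, r=3, s=4, t=2, u=7, v=1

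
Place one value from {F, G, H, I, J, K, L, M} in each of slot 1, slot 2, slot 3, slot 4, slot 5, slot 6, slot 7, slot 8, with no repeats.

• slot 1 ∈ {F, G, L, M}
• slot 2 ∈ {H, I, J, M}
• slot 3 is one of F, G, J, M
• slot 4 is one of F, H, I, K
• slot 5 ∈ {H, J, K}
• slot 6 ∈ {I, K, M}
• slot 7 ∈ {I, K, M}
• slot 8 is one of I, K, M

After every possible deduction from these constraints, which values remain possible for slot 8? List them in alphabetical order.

Among the 8 variables, L fits only slot 1 (and all 8 values in {F, G, H, I, J, K, L, M} must be used), so slot 1 = L.
Among the 7 still-open variables, G fits only slot 3 (and all 7 values in {F, G, H, I, J, K, M} must be used), so slot 3 = G.
Among the 6 still-open variables, F fits only slot 4 (and all 6 values in {F, H, I, J, K, M} must be used), so slot 4 = F.
The 3 variables slot 6, slot 7, slot 8 are confined to {I, K, M}, which locks those values in; drop them from slot 2, slot 5.
No further eliminations apply; slot 8 can still be any of I, K, M.

I, K, M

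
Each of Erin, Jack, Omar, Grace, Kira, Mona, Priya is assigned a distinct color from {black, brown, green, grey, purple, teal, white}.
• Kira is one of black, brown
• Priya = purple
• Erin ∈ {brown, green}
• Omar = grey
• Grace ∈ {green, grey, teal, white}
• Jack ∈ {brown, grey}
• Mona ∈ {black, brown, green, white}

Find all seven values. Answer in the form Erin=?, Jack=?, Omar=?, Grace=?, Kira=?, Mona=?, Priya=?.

Erin=green, Jack=brown, Omar=grey, Grace=teal, Kira=black, Mona=white, Priya=purple

Omar has just one choice, so Omar = grey. So Jack, Grace can't be grey.
That leaves Priya = purple.
That leaves Jack = brown. So Erin, Kira, Mona can't be brown.
That leaves Kira = black. So Mona can't be black.
That leaves Erin = green. Eliminate green elsewhere: Grace, Mona.
Mona's domain is down to {white}, so Mona = white. Eliminate white elsewhere: Grace.
Grace has just one choice, so Grace = teal.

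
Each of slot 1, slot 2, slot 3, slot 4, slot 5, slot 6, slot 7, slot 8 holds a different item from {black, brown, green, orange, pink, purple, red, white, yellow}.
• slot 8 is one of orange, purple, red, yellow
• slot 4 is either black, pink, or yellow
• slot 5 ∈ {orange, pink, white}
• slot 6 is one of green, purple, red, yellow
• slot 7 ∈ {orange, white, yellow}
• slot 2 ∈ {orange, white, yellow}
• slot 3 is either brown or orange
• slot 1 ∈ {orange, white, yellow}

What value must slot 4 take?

black

slot 1, slot 2, slot 7 between them cover only {orange, white, yellow} — a naked triple. Remove those values from slot 3, slot 4, slot 5, slot 6, slot 8.
slot 3's domain is down to {brown}, so slot 3 = brown.
slot 5 must be pink (only option left). Eliminate pink elsewhere: slot 4.
So slot 4 = black.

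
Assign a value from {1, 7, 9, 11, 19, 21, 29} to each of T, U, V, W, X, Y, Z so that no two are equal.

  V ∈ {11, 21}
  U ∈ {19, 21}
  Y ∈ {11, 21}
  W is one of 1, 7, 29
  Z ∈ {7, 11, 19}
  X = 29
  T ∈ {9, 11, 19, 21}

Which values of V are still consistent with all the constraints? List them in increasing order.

X must be 29 (only option left). Strike 29 from W.
The 6 still-open variables together cover exactly {1, 7, 9, 11, 19, 21} — 6 values for 6 variables — and 1 appears only in W's list, so W = 1.
The 5 still-open variables together cover exactly {7, 9, 11, 19, 21} — 5 values for 5 variables — and 7 appears only in Z's list, so Z = 7.
The 4 still-open variables together cover exactly {9, 11, 19, 21} — 4 values for 4 variables — and 9 appears only in T's list, so T = 9.
Among the 3 still-open variables, 19 fits only U (and all 3 values in {11, 19, 21} must be used), so U = 19.
No further eliminations apply; V can still be any of 11, 21.

11, 21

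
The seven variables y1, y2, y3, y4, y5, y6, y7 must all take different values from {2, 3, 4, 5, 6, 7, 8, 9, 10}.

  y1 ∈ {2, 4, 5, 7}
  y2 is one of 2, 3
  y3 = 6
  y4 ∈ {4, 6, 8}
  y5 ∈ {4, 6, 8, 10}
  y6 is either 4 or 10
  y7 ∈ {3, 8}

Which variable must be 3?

y3 must be 6 (only option left). Eliminate 6 elsewhere: y4, y5.
y4, y5, y6 share exactly the 3 values {4, 8, 10}; by pigeonhole those values go to them, so strike 4, 8, 10 from y1, y7.

y7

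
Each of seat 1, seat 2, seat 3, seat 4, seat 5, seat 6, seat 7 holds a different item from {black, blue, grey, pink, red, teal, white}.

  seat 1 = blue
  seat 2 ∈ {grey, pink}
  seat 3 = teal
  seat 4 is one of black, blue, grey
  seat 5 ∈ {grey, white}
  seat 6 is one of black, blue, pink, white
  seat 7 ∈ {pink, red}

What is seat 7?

red

seat 1's domain is down to {blue}, so seat 1 = blue. So seat 4, seat 6 can't be blue.
seat 3 must be teal (only option left).
Among the 5 still-open variables, red fits only seat 7 (and all 5 values in {black, grey, pink, red, white} must be used), so seat 7 = red.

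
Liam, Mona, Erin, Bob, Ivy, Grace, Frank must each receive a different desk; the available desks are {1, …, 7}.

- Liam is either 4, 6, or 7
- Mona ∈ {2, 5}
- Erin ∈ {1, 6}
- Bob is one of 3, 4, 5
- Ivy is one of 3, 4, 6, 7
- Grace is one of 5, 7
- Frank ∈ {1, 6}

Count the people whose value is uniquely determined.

The 7 variables draw from only 7 values {1, 2, 3, 4, 5, 6, 7}, so each is used; only Mona can be 2, hence Mona = 2.
Erin and Frank between them cover only {1, 6} — a naked pair. Remove those values from Liam, Ivy.
Determined: Mona=2. The other people each still have more than one consistent value. That makes 1.

1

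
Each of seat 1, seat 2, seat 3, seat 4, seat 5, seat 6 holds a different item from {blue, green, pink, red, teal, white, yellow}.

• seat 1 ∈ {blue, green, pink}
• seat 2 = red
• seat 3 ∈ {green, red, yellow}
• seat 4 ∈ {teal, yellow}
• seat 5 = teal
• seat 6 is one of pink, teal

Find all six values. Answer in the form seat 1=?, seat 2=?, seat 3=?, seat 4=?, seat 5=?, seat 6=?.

seat 1=blue, seat 2=red, seat 3=green, seat 4=yellow, seat 5=teal, seat 6=pink

seat 2's domain is down to {red}, so seat 2 = red. Remove red from seat 3.
That leaves seat 5 = teal. Remove teal from seat 4, seat 6.
That leaves seat 6 = pink. Eliminate pink elsewhere: seat 1.
That leaves seat 4 = yellow. Remove yellow from seat 3.
seat 3 must be green (only option left). Strike green from seat 1.
seat 1 must be blue (only option left).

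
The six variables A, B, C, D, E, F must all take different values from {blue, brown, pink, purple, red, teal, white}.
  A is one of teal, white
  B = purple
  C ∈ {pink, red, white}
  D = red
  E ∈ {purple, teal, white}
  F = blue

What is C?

pink

B's domain is down to {purple}, so B = purple. So E can't be purple.
D's domain is down to {red}, so D = red. Remove red from C.
F's domain is down to {blue}, so F = blue.
The 3 still-open variables together cover exactly {pink, teal, white} — 3 values for 3 variables — and pink appears only in C's list, so C = pink.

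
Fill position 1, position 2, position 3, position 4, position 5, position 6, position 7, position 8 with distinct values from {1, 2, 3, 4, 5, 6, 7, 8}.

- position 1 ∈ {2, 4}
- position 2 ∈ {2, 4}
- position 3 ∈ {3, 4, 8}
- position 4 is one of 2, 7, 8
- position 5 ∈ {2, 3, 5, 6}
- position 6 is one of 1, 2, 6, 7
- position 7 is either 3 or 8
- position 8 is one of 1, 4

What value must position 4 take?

7

Among the 8 variables, 5 fits only position 5 (and all 8 values in {1, 2, 3, 4, 5, 6, 7, 8} must be used), so position 5 = 5.
The 7 still-open variables together cover exactly {1, 2, 3, 4, 6, 7, 8} — 7 values for 7 variables — and 6 appears only in position 6's list, so position 6 = 6.
Among the 6 still-open variables, 1 fits only position 8 (and all 6 values in {1, 2, 3, 4, 7, 8} must be used), so position 8 = 1.
Among the 5 still-open variables, 7 fits only position 4 (and all 5 values in {2, 3, 4, 7, 8} must be used), so position 4 = 7.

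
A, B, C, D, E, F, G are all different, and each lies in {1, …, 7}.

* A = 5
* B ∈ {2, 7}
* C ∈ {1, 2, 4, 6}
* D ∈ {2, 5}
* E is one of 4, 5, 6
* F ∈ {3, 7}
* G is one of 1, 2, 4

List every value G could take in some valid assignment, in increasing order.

1, 4

A must be 5 (only option left). So D, E can't be 5.
That leaves D = 2. Remove 2 from B, C, G.
B's domain is down to {7}, so B = 7. Remove 7 from F.
F's domain is down to {3}, so F = 3.
No further eliminations apply; G can still be any of 1, 4.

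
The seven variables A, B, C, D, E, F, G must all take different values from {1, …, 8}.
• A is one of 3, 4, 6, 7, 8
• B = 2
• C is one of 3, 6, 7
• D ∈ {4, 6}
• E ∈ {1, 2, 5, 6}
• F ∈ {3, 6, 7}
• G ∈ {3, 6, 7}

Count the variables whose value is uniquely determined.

B must be 2 (only option left). So E can't be 2.
The 3 variables C, F, G are confined to {3, 6, 7}, which locks those values in; drop them from A, D, E.
D's domain is down to {4}, so D = 4. Eliminate 4 elsewhere: A.
A's domain is down to {8}, so A = 8.
Determined: A=8, B=2, D=4. The other variables each still have more than one consistent value. That makes 3.

3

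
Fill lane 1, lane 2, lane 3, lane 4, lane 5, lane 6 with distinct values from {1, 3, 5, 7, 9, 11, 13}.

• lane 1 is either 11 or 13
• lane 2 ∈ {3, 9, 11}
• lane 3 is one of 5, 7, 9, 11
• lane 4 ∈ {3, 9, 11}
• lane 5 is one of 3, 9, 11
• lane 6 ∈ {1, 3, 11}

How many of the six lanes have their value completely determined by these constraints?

2

The 3 variables lane 2, lane 4, lane 5 are confined to {3, 9, 11}, which locks those values in; drop them from lane 1, lane 3, lane 6.
That leaves lane 1 = 13.
That leaves lane 6 = 1.
Determined: lane 1=13, lane 6=1. The other lanes each still have more than one consistent value. That makes 2.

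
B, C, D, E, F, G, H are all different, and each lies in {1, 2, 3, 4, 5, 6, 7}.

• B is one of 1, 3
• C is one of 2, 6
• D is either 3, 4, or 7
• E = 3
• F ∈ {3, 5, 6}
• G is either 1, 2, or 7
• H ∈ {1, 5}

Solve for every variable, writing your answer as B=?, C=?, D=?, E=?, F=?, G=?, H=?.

B=1, C=2, D=4, E=3, F=6, G=7, H=5

E has just one choice, so E = 3. Eliminate 3 elsewhere: B, D, F.
That leaves B = 1. Strike 1 from G, H.
H has just one choice, so H = 5. Remove 5 from F.
That leaves F = 6. Eliminate 6 elsewhere: C.
C must be 2 (only option left). Eliminate 2 elsewhere: G.
That leaves G = 7. So D can't be 7.
D must be 4 (only option left).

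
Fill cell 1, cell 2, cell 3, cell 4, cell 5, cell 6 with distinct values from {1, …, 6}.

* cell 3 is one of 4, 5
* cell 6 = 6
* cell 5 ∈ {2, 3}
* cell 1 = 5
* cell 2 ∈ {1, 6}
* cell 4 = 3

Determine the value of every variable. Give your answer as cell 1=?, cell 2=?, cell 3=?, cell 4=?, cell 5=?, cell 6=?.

cell 1 has just one choice, so cell 1 = 5. So cell 3 can't be 5.
cell 3 has just one choice, so cell 3 = 4.
That leaves cell 4 = 3. Eliminate 3 elsewhere: cell 5.
cell 5's domain is down to {2}, so cell 5 = 2.
That leaves cell 6 = 6. Strike 6 from cell 2.
That leaves cell 2 = 1.

cell 1=5, cell 2=1, cell 3=4, cell 4=3, cell 5=2, cell 6=6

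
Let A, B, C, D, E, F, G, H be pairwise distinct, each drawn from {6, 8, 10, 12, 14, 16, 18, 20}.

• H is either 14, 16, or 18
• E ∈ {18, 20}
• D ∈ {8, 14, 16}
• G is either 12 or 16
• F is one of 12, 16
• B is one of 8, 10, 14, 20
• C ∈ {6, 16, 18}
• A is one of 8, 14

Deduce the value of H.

The 8 variables together cover exactly {6, 8, 10, 12, 14, 16, 18, 20} — 8 values for 8 variables — and 6 appears only in C's list, so C = 6.
The 7 still-open variables together cover exactly {8, 10, 12, 14, 16, 18, 20} — 7 values for 7 variables — and 10 appears only in B's list, so B = 10.
The 6 still-open variables together cover exactly {8, 12, 14, 16, 18, 20} — 6 values for 6 variables — and 20 appears only in E's list, so E = 20.
Among the 5 still-open variables, 18 fits only H (and all 5 values in {8, 12, 14, 16, 18} must be used), so H = 18.

18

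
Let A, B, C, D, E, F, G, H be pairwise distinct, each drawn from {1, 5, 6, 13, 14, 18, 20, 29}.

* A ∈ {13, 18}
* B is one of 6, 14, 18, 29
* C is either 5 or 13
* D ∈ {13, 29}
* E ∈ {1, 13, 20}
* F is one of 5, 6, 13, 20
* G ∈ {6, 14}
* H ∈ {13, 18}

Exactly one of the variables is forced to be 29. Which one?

D

The 8 variables together cover exactly {1, 5, 6, 13, 14, 18, 20, 29} — 8 values for 8 variables — and 1 appears only in E's list, so E = 1.
The 7 still-open variables draw from only 7 values {5, 6, 13, 14, 18, 20, 29}, so each is used; only F can be 20, hence F = 20.
Among the 6 still-open variables, 5 fits only C (and all 6 values in {5, 6, 13, 14, 18, 29} must be used), so C = 5.
A and H between them cover only {13, 18} — a naked pair. Remove those values from B, D.
So 29 goes to D.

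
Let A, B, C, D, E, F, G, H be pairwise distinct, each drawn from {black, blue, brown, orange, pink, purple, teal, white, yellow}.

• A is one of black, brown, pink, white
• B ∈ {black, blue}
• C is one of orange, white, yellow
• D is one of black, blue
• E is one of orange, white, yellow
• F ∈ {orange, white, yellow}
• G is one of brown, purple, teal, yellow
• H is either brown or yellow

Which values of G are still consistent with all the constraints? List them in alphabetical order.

The 2 variables B and D are confined to {black, blue}, which locks those values in; drop them from A.
C, E, F between them cover only {orange, white, yellow} — a naked triple. Remove those values from A, G, H.
That leaves H = brown. So A, G can't be brown.
That leaves A = pink.
No further eliminations apply; G can still be any of purple, teal.

purple, teal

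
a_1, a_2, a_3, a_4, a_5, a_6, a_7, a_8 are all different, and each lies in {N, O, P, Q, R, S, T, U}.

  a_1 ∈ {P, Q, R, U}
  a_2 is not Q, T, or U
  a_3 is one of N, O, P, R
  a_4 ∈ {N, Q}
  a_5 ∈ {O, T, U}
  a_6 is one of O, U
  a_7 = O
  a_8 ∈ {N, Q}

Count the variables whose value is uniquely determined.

4

a_7 must be O (only option left). Remove O from a_2, a_3, a_5, a_6.
That leaves a_6 = U. Strike U from a_1, a_5.
a_5's domain is down to {T}, so a_5 = T.
Among the 5 still-open variables, S fits only a_2 (and all 5 values in {N, P, Q, R, S} must be used), so a_2 = S.
The 2 variables a_4 and a_8 are confined to {N, Q}, which locks those values in; drop them from a_1, a_3.
Determined: a_2=S, a_5=T, a_6=U, a_7=O. The other variables each still have more than one consistent value. That makes 4.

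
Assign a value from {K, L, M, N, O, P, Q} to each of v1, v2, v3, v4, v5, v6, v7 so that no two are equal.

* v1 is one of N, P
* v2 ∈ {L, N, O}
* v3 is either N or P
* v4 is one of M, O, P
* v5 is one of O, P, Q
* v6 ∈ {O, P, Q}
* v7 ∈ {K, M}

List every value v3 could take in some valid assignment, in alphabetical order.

The 7 variables draw from only 7 values {K, L, M, N, O, P, Q}, so each is used; only v7 can be K, hence v7 = K.
The 6 still-open variables draw from only 6 values {L, M, N, O, P, Q}, so each is used; only v2 can be L, hence v2 = L.
The 5 still-open variables together cover exactly {M, N, O, P, Q} — 5 values for 5 variables — and M appears only in v4's list, so v4 = M.
v1 and v3 between them cover only {N, P} — a naked pair. Remove those values from v5, v6.
No further eliminations apply; v3 can still be any of N, P.

N, P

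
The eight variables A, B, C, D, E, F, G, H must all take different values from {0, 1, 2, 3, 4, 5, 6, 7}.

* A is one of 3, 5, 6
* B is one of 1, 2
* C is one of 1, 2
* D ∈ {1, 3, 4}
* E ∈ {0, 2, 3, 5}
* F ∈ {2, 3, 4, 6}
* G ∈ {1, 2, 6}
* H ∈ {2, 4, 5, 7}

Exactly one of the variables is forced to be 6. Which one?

G

The 8 variables together cover exactly {0, 1, 2, 3, 4, 5, 6, 7} — 8 values for 8 variables — and 0 appears only in E's list, so E = 0.
The 7 still-open variables together cover exactly {1, 2, 3, 4, 5, 6, 7} — 7 values for 7 variables — and 7 appears only in H's list, so H = 7.
The 6 still-open variables together cover exactly {1, 2, 3, 4, 5, 6} — 6 values for 6 variables — and 5 appears only in A's list, so A = 5.
B and C share exactly the 2 values {1, 2}; by pigeonhole those values go to them, so strike 1, 2 from D, F, G.
So 6 goes to G.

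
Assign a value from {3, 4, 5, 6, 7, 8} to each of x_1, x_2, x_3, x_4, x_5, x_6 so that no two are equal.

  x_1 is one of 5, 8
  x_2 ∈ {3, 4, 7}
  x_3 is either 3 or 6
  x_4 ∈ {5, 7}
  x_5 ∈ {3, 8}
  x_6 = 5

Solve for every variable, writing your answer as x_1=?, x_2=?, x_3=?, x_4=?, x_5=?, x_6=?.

x_6 must be 5 (only option left). Remove 5 from x_1, x_4.
x_1's domain is down to {8}, so x_1 = 8. Strike 8 from x_5.
x_4's domain is down to {7}, so x_4 = 7. Strike 7 from x_2.
x_5's domain is down to {3}, so x_5 = 3. So x_2, x_3 can't be 3.
That leaves x_2 = 4.
That leaves x_3 = 6.

x_1=8, x_2=4, x_3=6, x_4=7, x_5=3, x_6=5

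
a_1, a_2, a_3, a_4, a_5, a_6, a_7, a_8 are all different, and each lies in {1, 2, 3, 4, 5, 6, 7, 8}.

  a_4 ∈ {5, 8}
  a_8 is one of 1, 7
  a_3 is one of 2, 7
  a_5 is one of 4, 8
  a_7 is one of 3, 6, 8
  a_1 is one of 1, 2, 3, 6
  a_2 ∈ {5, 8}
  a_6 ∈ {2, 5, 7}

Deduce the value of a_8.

1

The 8 variables draw from only 8 values {1, 2, 3, 4, 5, 6, 7, 8}, so each is used; only a_5 can be 4, hence a_5 = 4.
a_2 and a_4 between them cover only {5, 8} — a naked pair. Remove those values from a_6, a_7.
The 2 variables a_3 and a_6 are confined to {2, 7}, which locks those values in; drop them from a_1, a_8.
So a_8 = 1.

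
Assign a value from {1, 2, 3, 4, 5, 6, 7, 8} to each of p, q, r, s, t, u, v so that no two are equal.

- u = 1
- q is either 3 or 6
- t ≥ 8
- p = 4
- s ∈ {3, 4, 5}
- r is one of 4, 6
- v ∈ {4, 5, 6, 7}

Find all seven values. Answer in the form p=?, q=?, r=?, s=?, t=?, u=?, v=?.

p must be 4 (only option left). So r, s, v can't be 4.
r must be 6 (only option left). Strike 6 from q, v.
t's domain is down to {8}, so t = 8.
u's domain is down to {1}, so u = 1.
q must be 3 (only option left). Strike 3 from s.
s has just one choice, so s = 5. So v can't be 5.
v has just one choice, so v = 7.

p=4, q=3, r=6, s=5, t=8, u=1, v=7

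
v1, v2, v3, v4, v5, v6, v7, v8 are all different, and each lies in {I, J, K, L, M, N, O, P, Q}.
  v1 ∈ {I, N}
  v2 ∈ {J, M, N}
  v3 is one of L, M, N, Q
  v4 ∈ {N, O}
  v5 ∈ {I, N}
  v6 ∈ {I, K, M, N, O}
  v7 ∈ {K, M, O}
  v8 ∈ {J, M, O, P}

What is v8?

P

The 2 variables v1 and v5 are confined to {I, N}, which locks those values in; drop them from v2, v3, v4, v6.
That leaves v4 = O. Remove O from v6, v7, v8.
v6 and v7 between them cover only {K, M} — a naked pair. Remove those values from v2, v3, v8.
v2 must be J (only option left). Remove J from v8.
So v8 = P.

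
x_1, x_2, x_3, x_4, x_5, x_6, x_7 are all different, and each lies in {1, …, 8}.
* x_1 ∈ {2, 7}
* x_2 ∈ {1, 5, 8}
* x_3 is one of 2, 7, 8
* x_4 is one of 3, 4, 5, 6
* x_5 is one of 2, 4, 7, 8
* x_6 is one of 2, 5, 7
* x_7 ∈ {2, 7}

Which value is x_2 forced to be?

The 2 variables x_1 and x_7 are confined to {2, 7}, which locks those values in; drop them from x_3, x_5, x_6.
x_3 has just one choice, so x_3 = 8. Eliminate 8 elsewhere: x_2, x_5.
That leaves x_5 = 4. Remove 4 from x_4.
x_6 has just one choice, so x_6 = 5. Remove 5 from x_2, x_4.
So x_2 = 1.

1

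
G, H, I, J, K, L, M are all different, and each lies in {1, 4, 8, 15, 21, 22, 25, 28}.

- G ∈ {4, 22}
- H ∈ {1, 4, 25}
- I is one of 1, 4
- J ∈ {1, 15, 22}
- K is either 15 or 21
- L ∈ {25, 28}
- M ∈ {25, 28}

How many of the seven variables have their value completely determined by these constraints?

3

The 7 variables together cover exactly {1, 4, 15, 21, 22, 25, 28} — 7 values for 7 variables — and 21 appears only in K's list, so K = 21.
The 6 still-open variables together cover exactly {1, 4, 15, 22, 25, 28} — 6 values for 6 variables — and 15 appears only in J's list, so J = 15.
The 5 still-open variables draw from only 5 values {1, 4, 22, 25, 28}, so each is used; only G can be 22, hence G = 22.
L and M between them cover only {25, 28} — a naked pair. Remove those values from H.
Determined: G=22, J=15, K=21. The other variables each still have more than one consistent value. That makes 3.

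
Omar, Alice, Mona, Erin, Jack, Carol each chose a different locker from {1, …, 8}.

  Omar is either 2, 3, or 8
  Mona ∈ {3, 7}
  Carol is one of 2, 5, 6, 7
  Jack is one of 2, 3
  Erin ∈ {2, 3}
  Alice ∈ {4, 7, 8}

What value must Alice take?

4

The 2 variables Erin and Jack are confined to {2, 3}, which locks those values in; drop them from Omar, Mona, Carol.
Omar has just one choice, so Omar = 8. Strike 8 from Alice.
That leaves Mona = 7. So Alice, Carol can't be 7.
So Alice = 4.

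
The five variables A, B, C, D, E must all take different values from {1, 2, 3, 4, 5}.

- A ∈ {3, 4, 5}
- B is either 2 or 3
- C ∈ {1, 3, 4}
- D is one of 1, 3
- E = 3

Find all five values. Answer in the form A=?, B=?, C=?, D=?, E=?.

A=5, B=2, C=4, D=1, E=3

E's domain is down to {3}, so E = 3. Eliminate 3 elsewhere: A, B, C, D.
B must be 2 (only option left).
D has just one choice, so D = 1. So C can't be 1.
C must be 4 (only option left). Strike 4 from A.
A's domain is down to {5}, so A = 5.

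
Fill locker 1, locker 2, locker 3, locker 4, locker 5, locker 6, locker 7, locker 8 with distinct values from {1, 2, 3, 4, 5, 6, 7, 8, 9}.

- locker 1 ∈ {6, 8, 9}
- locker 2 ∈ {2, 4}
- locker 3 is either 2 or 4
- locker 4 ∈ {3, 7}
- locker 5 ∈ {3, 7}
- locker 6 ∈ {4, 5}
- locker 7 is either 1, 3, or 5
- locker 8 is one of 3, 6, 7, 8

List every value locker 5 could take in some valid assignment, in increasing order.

3, 7

locker 2 and locker 3 share exactly the 2 values {2, 4}; by pigeonhole those values go to them, so strike 2, 4 from locker 6.
locker 6 must be 5 (only option left). Strike 5 from locker 7.
locker 4 and locker 5 between them cover only {3, 7} — a naked pair. Remove those values from locker 7, locker 8.
locker 7's domain is down to {1}, so locker 7 = 1.
No further eliminations apply; locker 5 can still be any of 3, 7.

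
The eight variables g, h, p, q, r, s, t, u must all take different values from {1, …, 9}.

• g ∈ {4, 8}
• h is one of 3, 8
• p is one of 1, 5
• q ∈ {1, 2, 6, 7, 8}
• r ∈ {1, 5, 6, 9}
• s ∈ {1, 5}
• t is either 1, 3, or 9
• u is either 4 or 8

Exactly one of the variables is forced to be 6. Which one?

r

The 2 variables g and u are confined to {4, 8}, which locks those values in; drop them from h, q.
That leaves h = 3. Eliminate 3 elsewhere: t.
p and s between them cover only {1, 5} — a naked pair. Remove those values from q, r, t.
t's domain is down to {9}, so t = 9. Remove 9 from r.
So 6 goes to r.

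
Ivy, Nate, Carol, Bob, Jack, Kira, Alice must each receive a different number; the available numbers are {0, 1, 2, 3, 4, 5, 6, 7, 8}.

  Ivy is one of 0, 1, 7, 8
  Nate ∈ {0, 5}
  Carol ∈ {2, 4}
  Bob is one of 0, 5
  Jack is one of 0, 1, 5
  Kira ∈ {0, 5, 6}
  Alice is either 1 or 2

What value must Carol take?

4

The 2 variables Nate and Bob are confined to {0, 5}, which locks those values in; drop them from Ivy, Jack, Kira.
That leaves Jack = 1. Strike 1 from Ivy, Alice.
Kira's domain is down to {6}, so Kira = 6.
Alice's domain is down to {2}, so Alice = 2. Strike 2 from Carol.
So Carol = 4.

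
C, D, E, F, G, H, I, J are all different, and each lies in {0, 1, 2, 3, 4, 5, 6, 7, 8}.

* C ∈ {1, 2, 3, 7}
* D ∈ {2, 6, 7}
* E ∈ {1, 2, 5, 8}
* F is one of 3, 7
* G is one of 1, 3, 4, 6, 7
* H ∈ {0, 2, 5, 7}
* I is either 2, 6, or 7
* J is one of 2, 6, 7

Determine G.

D, I, J between them cover only {2, 6, 7} — a naked triple. Remove those values from C, E, F, G, H.
That leaves F = 3. Strike 3 from C, G.
C's domain is down to {1}, so C = 1. Strike 1 from E, G.
So G = 4.

4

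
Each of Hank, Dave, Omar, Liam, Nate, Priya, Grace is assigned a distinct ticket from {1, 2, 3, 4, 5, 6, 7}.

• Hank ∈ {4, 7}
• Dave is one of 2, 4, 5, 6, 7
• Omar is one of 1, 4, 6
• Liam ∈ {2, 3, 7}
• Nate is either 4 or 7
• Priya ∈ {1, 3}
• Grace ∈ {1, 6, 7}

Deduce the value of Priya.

3

The 7 variables together cover exactly {1, 2, 3, 4, 5, 6, 7} — 7 values for 7 variables — and 5 appears only in Dave's list, so Dave = 5.
Among the 6 still-open variables, 2 fits only Liam (and all 6 values in {1, 2, 3, 4, 6, 7} must be used), so Liam = 2.
Among the 5 still-open variables, 3 fits only Priya (and all 5 values in {1, 3, 4, 6, 7} must be used), so Priya = 3.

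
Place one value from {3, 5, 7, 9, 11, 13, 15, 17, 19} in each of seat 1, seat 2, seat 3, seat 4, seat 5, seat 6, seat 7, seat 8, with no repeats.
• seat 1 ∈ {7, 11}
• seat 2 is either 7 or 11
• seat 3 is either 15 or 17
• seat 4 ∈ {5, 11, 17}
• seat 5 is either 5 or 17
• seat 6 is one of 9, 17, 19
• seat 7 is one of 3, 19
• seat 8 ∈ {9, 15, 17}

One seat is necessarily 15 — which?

The 8 variables draw from only 8 values {3, 5, 7, 9, 11, 15, 17, 19}, so each is used; only seat 7 can be 3, hence seat 7 = 3.
The 7 still-open variables together cover exactly {5, 7, 9, 11, 15, 17, 19} — 7 values for 7 variables — and 19 appears only in seat 6's list, so seat 6 = 19.
The 6 still-open variables draw from only 6 values {5, 7, 9, 11, 15, 17}, so each is used; only seat 8 can be 9, hence seat 8 = 9.
The 5 still-open variables draw from only 5 values {5, 7, 11, 15, 17}, so each is used; only seat 3 can be 15, hence seat 3 = 15.

seat 3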